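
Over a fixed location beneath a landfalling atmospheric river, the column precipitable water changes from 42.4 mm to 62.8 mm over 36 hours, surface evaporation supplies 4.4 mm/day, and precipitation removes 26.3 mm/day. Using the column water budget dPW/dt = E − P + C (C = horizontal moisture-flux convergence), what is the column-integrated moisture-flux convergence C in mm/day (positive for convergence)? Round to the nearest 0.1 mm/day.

C ≈ 35.5 mm/day

dPW/dt = (62.8 − 42.4) mm / (36/24 day) = +13.600 mm/day.
C = dPW/dt − E + P = (+13.600) − 4.4 + 26.3 = 35.5 mm/day.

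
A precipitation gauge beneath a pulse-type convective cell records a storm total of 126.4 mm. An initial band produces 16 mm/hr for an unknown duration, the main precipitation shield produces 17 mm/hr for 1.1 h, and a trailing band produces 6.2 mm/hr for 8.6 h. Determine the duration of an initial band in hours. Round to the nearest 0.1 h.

Known phases: 17 × 1.1 + 6.2 × 8.6 = 18.7 + 53.32 = 72.02 mm.
Remaining depth = 126.4 − 72.02 = 54.38 mm.
Duration = 54.38 / 16 = 3.4 h.

duration ≈ 3.4 h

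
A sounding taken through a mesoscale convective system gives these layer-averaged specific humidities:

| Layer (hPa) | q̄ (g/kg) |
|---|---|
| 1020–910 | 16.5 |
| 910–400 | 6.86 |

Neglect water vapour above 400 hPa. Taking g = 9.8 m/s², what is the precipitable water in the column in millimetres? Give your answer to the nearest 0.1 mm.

PW ≈ 54.2 mm

Precipitable water is the column-integrated vapour mass per unit area: PW = (1/g) Σ q̄ Δp, with q in kg/kg and Δp in Pa (1 kg/m² of water = 1 mm).
Layer 1020–910 hPa: Δp = 110 hPa = 11000 Pa, q̄ = 0.0165 kg/kg → 0.0165 × 11000 / 9.8 = 18.52 mm
Layer 910–400 hPa: Δp = 510 hPa = 51000 Pa, q̄ = 0.00686 kg/kg → 0.00686 × 51000 / 9.8 = 35.70 mm
PW = 18.52 + 35.70 = 54.22 ≈ 54.2 mm.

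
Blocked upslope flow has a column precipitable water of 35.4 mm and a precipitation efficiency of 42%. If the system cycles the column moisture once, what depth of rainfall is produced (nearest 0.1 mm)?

rainfall ≈ 14.9 mm

Rainfall = ε × PW = 0.42 × 35.4 = 14.9 mm.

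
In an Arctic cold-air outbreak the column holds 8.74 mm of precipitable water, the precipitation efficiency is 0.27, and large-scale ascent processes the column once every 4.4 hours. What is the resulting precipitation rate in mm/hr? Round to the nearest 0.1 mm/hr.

R ≈ 0.5 mm/hr

Each overturning extracts ε × PW = 0.27 × 8.74 = 2.3598 mm.
Rate = ε·PW / τ = 2.3598 / 4.4 h = 0.5 mm/hr.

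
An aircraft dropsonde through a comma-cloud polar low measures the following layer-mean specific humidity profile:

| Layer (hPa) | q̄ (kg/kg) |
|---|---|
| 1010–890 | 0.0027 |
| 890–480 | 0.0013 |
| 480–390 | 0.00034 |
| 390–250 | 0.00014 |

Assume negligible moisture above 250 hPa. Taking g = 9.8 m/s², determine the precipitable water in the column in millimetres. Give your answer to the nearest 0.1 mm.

PW ≈ 9.3 mm

Precipitable water is the column-integrated vapour mass per unit area: PW = (1/g) Σ q̄ Δp, with q in kg/kg and Δp in Pa (1 kg/m² of water = 1 mm).
Layer 1010–890 hPa: Δp = 120 hPa = 12000 Pa, q̄ = 0.0027 kg/kg → 0.0027 × 12000 / 9.8 = 3.31 mm
Layer 890–480 hPa: Δp = 410 hPa = 41000 Pa, q̄ = 0.0013 kg/kg → 0.0013 × 41000 / 9.8 = 5.44 mm
Layer 480–390 hPa: Δp = 90 hPa = 9000 Pa, q̄ = 0.00034 kg/kg → 0.00034 × 9000 / 9.8 = 0.31 mm
Layer 390–250 hPa: Δp = 140 hPa = 14000 Pa, q̄ = 0.00014 kg/kg → 0.00014 × 14000 / 9.8 = 0.20 mm
PW = 3.31 + 5.44 + 0.31 + 0.20 = 9.26 ≈ 9.3 mm.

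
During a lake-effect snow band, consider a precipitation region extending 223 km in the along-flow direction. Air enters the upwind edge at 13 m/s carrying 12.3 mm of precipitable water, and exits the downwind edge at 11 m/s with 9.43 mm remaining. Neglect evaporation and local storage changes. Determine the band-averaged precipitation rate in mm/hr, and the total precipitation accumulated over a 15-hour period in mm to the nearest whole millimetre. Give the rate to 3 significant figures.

Column moisture flux per unit crosswind length is F = V × PW.
Inflow: F_in = 13 × 12.3 = 159.9 mm·m/s
Outflow: F_out = 11 × 9.43 = 103.73 mm·m/s
Steady-state rate R = (F_in − F_out)/L = (159.9 − 103.73) / 223000 m = 2.519e-04 mm/s.
R = 2.519e-04 × 3600 = 0.907 mm/hr.
Over 15 h: total = 0.907 × 15 = 13.605 ≈ 14 mm.

R ≈ 0.907 mm/hr; total ≈ 14 mm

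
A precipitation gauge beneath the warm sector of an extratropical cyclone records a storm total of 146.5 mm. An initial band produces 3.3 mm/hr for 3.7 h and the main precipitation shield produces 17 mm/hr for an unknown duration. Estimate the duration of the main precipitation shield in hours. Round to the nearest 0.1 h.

Known phases: 3.3 × 3.7 = 12.21 mm.
Remaining depth = 146.5 − 12.21 = 134.29 mm.
Duration = 134.29 / 17 = 7.9 h.

duration ≈ 7.9 h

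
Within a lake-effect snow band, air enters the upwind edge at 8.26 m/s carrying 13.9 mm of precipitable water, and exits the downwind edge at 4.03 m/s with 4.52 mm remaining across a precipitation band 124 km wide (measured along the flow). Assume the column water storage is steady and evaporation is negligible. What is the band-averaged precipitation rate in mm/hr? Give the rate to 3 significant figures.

Column moisture flux per unit crosswind length is F = V × PW.
Inflow: F_in = 8.26 × 13.9 = 114.814 mm·m/s
Outflow: F_out = 4.03 × 4.52 = 18.2156 mm·m/s
Steady-state rate R = (F_in − F_out)/L = (114.814 − 18.2156) / 124000 m = 7.790e-04 mm/s.
R = 7.790e-04 × 3600 = 2.80 mm/hr.

R ≈ 2.80 mm/hr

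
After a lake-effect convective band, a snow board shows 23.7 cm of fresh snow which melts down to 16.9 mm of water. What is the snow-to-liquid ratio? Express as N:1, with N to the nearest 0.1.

ratio ≈ 14.0

Ratio = snow depth / SWE = 237 mm / 16.9 mm = 14.0, i.e. 14.0:1.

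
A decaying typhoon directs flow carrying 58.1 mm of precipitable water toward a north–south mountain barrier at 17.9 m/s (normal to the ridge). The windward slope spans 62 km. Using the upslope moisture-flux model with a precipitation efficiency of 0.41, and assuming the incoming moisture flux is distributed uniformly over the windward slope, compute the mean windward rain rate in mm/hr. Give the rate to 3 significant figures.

Incoming column moisture flux per unit ridge length: F = V × PW = 17.9 × 58.1 = 1039.99 mm·m/s.
Spread over the 62 km slope with efficiency ε = 0.41: R = ε·F/W = 0.41 × 1039.99 / 62000 m = 6.877e-03 mm/s.
R = 6.877e-03 × 3600 = 24.8 mm/hr.

R ≈ 24.8 mm/hr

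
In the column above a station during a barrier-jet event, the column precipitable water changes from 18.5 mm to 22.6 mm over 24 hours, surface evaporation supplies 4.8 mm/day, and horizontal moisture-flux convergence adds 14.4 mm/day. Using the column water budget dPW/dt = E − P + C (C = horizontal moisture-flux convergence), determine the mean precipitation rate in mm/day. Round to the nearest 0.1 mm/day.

dPW/dt = (22.6 − 18.5) mm / (24/24 day) = +4.100 mm/day.
P = E + C − dPW/dt = 4.8 + (14.4) − (+4.100) = 15.1 mm/day.

P ≈ 15.1 mm/day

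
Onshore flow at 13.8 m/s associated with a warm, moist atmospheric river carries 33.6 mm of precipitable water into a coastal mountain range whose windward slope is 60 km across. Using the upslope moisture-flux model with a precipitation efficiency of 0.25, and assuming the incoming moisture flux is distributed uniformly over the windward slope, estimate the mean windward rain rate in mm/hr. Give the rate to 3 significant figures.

R ≈ 6.96 mm/hr

Incoming column moisture flux per unit ridge length: F = V × PW = 13.8 × 33.6 = 463.68 mm·m/s.
Spread over the 60 km slope with efficiency ε = 0.25: R = ε·F/W = 0.25 × 463.68 / 60000 m = 1.932e-03 mm/s.
R = 1.932e-03 × 3600 = 6.96 mm/hr.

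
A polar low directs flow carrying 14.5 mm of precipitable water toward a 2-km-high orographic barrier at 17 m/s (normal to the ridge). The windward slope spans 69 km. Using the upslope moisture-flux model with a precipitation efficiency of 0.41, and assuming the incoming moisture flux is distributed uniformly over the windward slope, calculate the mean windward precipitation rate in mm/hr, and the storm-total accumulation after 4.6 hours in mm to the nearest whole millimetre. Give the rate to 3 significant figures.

Incoming column moisture flux per unit ridge length: F = V × PW = 17 × 14.5 = 246.5 mm·m/s.
Spread over the 69 km slope with efficiency ε = 0.41: R = ε·F/W = 0.41 × 246.5 / 69000 m = 1.465e-03 mm/s.
R = 1.465e-03 × 3600 = 5.27 mm/hr.
Over 4.6 h: total = 5.27 × 4.6 = 24.242 ≈ 24 mm.

R ≈ 5.27 mm/hr; total ≈ 24 mm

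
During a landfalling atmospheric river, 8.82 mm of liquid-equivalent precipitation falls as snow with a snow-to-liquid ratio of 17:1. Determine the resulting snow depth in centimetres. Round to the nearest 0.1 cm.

snow depth ≈ 15.0 cm

Snow depth = liquid × ratio = 8.82 mm × 17 = 149.94 mm = 15.0 cm.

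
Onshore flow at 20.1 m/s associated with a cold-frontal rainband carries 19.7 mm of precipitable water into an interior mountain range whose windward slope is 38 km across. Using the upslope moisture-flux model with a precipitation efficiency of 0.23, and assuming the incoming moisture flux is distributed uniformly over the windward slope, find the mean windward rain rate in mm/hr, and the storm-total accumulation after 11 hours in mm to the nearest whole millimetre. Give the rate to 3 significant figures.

Incoming column moisture flux per unit ridge length: F = V × PW = 20.1 × 19.7 = 395.97 mm·m/s.
Spread over the 38 km slope with efficiency ε = 0.23: R = ε·F/W = 0.23 × 395.97 / 38000 m = 2.397e-03 mm/s.
R = 2.397e-03 × 3600 = 8.63 mm/hr.
Over 11 h: total = 8.63 × 11 = 94.93 ≈ 95 mm.

R ≈ 8.63 mm/hr; total ≈ 95 mm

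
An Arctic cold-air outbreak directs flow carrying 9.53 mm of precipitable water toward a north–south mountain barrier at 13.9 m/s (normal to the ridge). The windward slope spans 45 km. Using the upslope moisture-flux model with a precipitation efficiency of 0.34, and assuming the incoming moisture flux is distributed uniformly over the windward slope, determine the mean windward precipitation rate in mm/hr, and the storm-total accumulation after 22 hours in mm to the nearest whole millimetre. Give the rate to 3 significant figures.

R ≈ 3.60 mm/hr; total ≈ 79 mm

Incoming column moisture flux per unit ridge length: F = V × PW = 13.9 × 9.53 = 132.467 mm·m/s.
Spread over the 45 km slope with efficiency ε = 0.34: R = ε·F/W = 0.34 × 132.467 / 45000 m = 1.001e-03 mm/s.
R = 1.001e-03 × 3600 = 3.60 mm/hr.
Over 22 h: total = 3.60 × 22 = 79.2 ≈ 79 mm.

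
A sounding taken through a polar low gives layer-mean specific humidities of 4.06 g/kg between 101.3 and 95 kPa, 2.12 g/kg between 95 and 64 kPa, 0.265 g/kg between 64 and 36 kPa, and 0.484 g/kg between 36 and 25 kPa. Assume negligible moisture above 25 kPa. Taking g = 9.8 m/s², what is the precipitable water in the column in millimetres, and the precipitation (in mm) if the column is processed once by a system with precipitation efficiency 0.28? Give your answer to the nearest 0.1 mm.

Precipitable water is the column-integrated vapour mass per unit area: PW = (1/g) Σ q̄ Δp, with q in kg/kg and Δp in Pa (1 kg/m² of water = 1 mm).
Layer 101.3–95 kPa: Δp = 63 hPa = 6300 Pa, q̄ = 0.00406 kg/kg → 0.00406 × 6300 / 9.8 = 2.61 mm
Layer 95–64 kPa: Δp = 310 hPa = 31000 Pa, q̄ = 0.00212 kg/kg → 0.00212 × 31000 / 9.8 = 6.71 mm
Layer 64–36 kPa: Δp = 280 hPa = 28000 Pa, q̄ = 0.000265 kg/kg → 0.000265 × 28000 / 9.8 = 0.76 mm
Layer 36–25 kPa: Δp = 110 hPa = 11000 Pa, q̄ = 0.000484 kg/kg → 0.000484 × 11000 / 9.8 = 0.54 mm
PW = 2.61 + 6.71 + 0.76 + 0.54 = 10.62 ≈ 10.6 mm.
Precipitation = ε × PW = 0.28 × 10.6 = 3.0 mm.

PW ≈ 10.6 mm; precipitation ≈ 3.0 mm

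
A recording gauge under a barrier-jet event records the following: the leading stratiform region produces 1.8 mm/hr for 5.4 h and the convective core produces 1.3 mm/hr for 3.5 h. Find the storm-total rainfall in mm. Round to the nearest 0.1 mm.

Total = Σ Rᵢ Δtᵢ = 1.8 × 5.4 + 1.3 × 3.5
      = 9.72 + 4.55 = 14.3 mm.

total ≈ 14.3 mm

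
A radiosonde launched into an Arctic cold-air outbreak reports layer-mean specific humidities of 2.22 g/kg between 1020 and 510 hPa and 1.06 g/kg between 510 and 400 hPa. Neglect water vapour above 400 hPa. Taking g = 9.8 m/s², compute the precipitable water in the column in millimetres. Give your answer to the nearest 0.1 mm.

PW ≈ 12.7 mm

Precipitable water is the column-integrated vapour mass per unit area: PW = (1/g) Σ q̄ Δp, with q in kg/kg and Δp in Pa (1 kg/m² of water = 1 mm).
Layer 1020–510 hPa: Δp = 510 hPa = 51000 Pa, q̄ = 0.00222 kg/kg → 0.00222 × 51000 / 9.8 = 11.55 mm
Layer 510–400 hPa: Δp = 110 hPa = 11000 Pa, q̄ = 0.00106 kg/kg → 0.00106 × 11000 / 9.8 = 1.19 mm
PW = 11.55 + 1.19 = 12.74 ≈ 12.7 mm.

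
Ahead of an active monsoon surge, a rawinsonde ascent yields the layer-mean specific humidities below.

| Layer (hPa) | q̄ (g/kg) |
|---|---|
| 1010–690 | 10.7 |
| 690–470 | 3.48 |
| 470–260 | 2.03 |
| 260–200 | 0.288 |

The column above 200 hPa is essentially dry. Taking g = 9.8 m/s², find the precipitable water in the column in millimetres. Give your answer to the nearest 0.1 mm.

Precipitable water is the column-integrated vapour mass per unit area: PW = (1/g) Σ q̄ Δp, with q in kg/kg and Δp in Pa (1 kg/m² of water = 1 mm).
Layer 1010–690 hPa: Δp = 320 hPa = 32000 Pa, q̄ = 0.0107 kg/kg → 0.0107 × 32000 / 9.8 = 34.94 mm
Layer 690–470 hPa: Δp = 220 hPa = 22000 Pa, q̄ = 0.00348 kg/kg → 0.00348 × 22000 / 9.8 = 7.81 mm
Layer 470–260 hPa: Δp = 210 hPa = 21000 Pa, q̄ = 0.00203 kg/kg → 0.00203 × 21000 / 9.8 = 4.35 mm
Layer 260–200 hPa: Δp = 60 hPa = 6000 Pa, q̄ = 0.000288 kg/kg → 0.000288 × 6000 / 9.8 = 0.18 mm
PW = 34.94 + 7.81 + 4.35 + 0.18 = 47.28 ≈ 47.3 mm.

PW ≈ 47.3 mm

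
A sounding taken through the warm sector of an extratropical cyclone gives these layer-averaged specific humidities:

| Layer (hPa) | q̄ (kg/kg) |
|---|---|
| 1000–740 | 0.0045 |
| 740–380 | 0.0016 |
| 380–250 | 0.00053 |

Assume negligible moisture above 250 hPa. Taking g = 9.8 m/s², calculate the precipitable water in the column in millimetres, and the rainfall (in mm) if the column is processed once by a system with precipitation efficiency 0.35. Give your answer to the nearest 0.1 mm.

PW ≈ 18.5 mm; rainfall ≈ 6.5 mm

Precipitable water is the column-integrated vapour mass per unit area: PW = (1/g) Σ q̄ Δp, with q in kg/kg and Δp in Pa (1 kg/m² of water = 1 mm).
Layer 1000–740 hPa: Δp = 260 hPa = 26000 Pa, q̄ = 0.0045 kg/kg → 0.0045 × 26000 / 9.8 = 11.94 mm
Layer 740–380 hPa: Δp = 360 hPa = 36000 Pa, q̄ = 0.0016 kg/kg → 0.0016 × 36000 / 9.8 = 5.88 mm
Layer 380–250 hPa: Δp = 130 hPa = 13000 Pa, q̄ = 0.00053 kg/kg → 0.00053 × 13000 / 9.8 = 0.70 mm
PW = 11.94 + 5.88 + 0.70 = 18.52 ≈ 18.5 mm.
Rainfall = ε × PW = 0.35 × 18.5 = 6.5 mm.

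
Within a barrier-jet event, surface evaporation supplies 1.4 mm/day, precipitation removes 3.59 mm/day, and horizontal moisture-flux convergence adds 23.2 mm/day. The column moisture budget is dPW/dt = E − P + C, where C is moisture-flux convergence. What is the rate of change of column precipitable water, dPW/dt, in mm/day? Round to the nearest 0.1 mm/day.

dPW/dt = E − P + C = 1.4 − 3.59 + (23.2) = 21.0 mm/day.

dPW/dt ≈ 21.0 mm/day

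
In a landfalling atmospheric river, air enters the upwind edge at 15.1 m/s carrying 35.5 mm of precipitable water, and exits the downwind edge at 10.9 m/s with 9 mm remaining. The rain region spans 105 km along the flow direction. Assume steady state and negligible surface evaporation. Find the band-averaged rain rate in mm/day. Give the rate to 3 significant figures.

Column moisture flux per unit crosswind length is F = V × PW.
Inflow: F_in = 15.1 × 35.5 = 536.05 mm·m/s
Outflow: F_out = 10.9 × 9 = 98.1 mm·m/s
Steady-state rate R = (F_in − F_out)/L = (536.05 − 98.1) / 105000 m = 4.171e-03 mm/s.
R = 4.171e-03 × 3600 × 24 = 360 mm/day.

R ≈ 360 mm/day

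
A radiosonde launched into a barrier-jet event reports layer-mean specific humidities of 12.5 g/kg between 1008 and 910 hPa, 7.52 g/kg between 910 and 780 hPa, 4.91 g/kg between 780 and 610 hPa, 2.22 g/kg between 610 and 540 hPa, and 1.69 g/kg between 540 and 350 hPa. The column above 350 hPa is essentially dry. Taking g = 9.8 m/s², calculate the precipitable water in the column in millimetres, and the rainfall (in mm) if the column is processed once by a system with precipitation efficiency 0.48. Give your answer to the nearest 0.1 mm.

Precipitable water is the column-integrated vapour mass per unit area: PW = (1/g) Σ q̄ Δp, with q in kg/kg and Δp in Pa (1 kg/m² of water = 1 mm).
Layer 1008–910 hPa: Δp = 98 hPa = 9800 Pa, q̄ = 0.0125 kg/kg → 0.0125 × 9800 / 9.8 = 12.50 mm
Layer 910–780 hPa: Δp = 130 hPa = 13000 Pa, q̄ = 0.00752 kg/kg → 0.00752 × 13000 / 9.8 = 9.98 mm
Layer 780–610 hPa: Δp = 170 hPa = 17000 Pa, q̄ = 0.00491 kg/kg → 0.00491 × 17000 / 9.8 = 8.52 mm
Layer 610–540 hPa: Δp = 70 hPa = 7000 Pa, q̄ = 0.00222 kg/kg → 0.00222 × 7000 / 9.8 = 1.59 mm
Layer 540–350 hPa: Δp = 190 hPa = 19000 Pa, q̄ = 0.00169 kg/kg → 0.00169 × 19000 / 9.8 = 3.28 mm
PW = 12.50 + 9.98 + 8.52 + 1.59 + 3.28 = 35.87 ≈ 35.9 mm.
Rainfall = ε × PW = 0.48 × 35.9 = 17.2 mm.

PW ≈ 35.9 mm; rainfall ≈ 17.2 mm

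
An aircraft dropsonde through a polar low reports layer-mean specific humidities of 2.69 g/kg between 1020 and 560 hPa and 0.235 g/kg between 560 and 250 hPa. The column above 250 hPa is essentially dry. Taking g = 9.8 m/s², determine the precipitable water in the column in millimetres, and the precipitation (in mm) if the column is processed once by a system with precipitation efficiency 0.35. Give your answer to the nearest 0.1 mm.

Precipitable water is the column-integrated vapour mass per unit area: PW = (1/g) Σ q̄ Δp, with q in kg/kg and Δp in Pa (1 kg/m² of water = 1 mm).
Layer 1020–560 hPa: Δp = 460 hPa = 46000 Pa, q̄ = 0.00269 kg/kg → 0.00269 × 46000 / 9.8 = 12.63 mm
Layer 560–250 hPa: Δp = 310 hPa = 31000 Pa, q̄ = 0.000235 kg/kg → 0.000235 × 31000 / 9.8 = 0.74 mm
PW = 12.63 + 0.74 = 13.37 ≈ 13.4 mm.
Precipitation = ε × PW = 0.35 × 13.4 = 4.7 mm.

PW ≈ 13.4 mm; precipitation ≈ 4.7 mm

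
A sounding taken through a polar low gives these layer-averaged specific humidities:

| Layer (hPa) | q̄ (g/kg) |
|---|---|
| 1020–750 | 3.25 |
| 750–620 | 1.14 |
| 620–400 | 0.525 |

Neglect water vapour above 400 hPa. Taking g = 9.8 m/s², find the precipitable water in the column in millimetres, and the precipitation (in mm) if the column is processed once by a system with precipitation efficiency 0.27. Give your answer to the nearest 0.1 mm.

PW ≈ 11.6 mm; precipitation ≈ 3.1 mm

Precipitable water is the column-integrated vapour mass per unit area: PW = (1/g) Σ q̄ Δp, with q in kg/kg and Δp in Pa (1 kg/m² of water = 1 mm).
Layer 1020–750 hPa: Δp = 270 hPa = 27000 Pa, q̄ = 0.00325 kg/kg → 0.00325 × 27000 / 9.8 = 8.95 mm
Layer 750–620 hPa: Δp = 130 hPa = 13000 Pa, q̄ = 0.00114 kg/kg → 0.00114 × 13000 / 9.8 = 1.51 mm
Layer 620–400 hPa: Δp = 220 hPa = 22000 Pa, q̄ = 0.000525 kg/kg → 0.000525 × 22000 / 9.8 = 1.18 mm
PW = 8.95 + 1.51 + 1.18 = 11.64 ≈ 11.6 mm.
Precipitation = ε × PW = 0.27 × 11.6 = 3.1 mm.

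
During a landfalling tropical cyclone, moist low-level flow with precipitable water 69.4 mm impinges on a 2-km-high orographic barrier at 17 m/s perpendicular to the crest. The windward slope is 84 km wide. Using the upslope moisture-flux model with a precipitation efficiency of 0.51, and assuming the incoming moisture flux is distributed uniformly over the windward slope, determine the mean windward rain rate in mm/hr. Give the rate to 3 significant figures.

Incoming column moisture flux per unit ridge length: F = V × PW = 17 × 69.4 = 1179.8 mm·m/s.
Spread over the 84 km slope with efficiency ε = 0.51: R = ε·F/W = 0.51 × 1179.8 / 84000 m = 7.163e-03 mm/s.
R = 7.163e-03 × 3600 = 25.8 mm/hr.

R ≈ 25.8 mm/hr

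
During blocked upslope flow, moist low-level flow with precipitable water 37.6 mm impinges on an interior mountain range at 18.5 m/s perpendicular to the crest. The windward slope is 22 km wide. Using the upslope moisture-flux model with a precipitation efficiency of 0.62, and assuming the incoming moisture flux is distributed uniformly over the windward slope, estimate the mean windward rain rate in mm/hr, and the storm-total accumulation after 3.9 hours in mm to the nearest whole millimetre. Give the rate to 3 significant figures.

R ≈ 70.6 mm/hr; total ≈ 275 mm

Incoming column moisture flux per unit ridge length: F = V × PW = 18.5 × 37.6 = 695.6 mm·m/s.
Spread over the 22 km slope with efficiency ε = 0.62: R = ε·F/W = 0.62 × 695.6 / 22000 m = 1.960e-02 mm/s.
R = 1.960e-02 × 3600 = 70.6 mm/hr.
Over 3.9 h: total = 70.6 × 3.9 = 275.34 ≈ 275 mm.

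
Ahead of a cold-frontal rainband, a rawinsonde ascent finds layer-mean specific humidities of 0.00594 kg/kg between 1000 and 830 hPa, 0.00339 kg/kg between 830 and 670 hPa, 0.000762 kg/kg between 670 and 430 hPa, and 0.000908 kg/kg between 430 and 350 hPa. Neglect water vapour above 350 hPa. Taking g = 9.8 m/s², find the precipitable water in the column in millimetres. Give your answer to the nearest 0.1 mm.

PW ≈ 18.4 mm

Precipitable water is the column-integrated vapour mass per unit area: PW = (1/g) Σ q̄ Δp, with q in kg/kg and Δp in Pa (1 kg/m² of water = 1 mm).
Layer 1000–830 hPa: Δp = 170 hPa = 17000 Pa, q̄ = 0.00594 kg/kg → 0.00594 × 17000 / 9.8 = 10.30 mm
Layer 830–670 hPa: Δp = 160 hPa = 16000 Pa, q̄ = 0.00339 kg/kg → 0.00339 × 16000 / 9.8 = 5.53 mm
Layer 670–430 hPa: Δp = 240 hPa = 24000 Pa, q̄ = 0.000762 kg/kg → 0.000762 × 24000 / 9.8 = 1.87 mm
Layer 430–350 hPa: Δp = 80 hPa = 8000 Pa, q̄ = 0.000908 kg/kg → 0.000908 × 8000 / 9.8 = 0.74 mm
PW = 10.30 + 5.53 + 1.87 + 0.74 = 18.44 ≈ 18.4 mm.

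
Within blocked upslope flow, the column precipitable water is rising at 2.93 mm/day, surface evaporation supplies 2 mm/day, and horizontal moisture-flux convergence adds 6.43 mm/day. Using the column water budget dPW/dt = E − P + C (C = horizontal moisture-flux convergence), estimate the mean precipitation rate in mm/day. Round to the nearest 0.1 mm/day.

dPW/dt = +2.93 mm/day.
P = E + C − dPW/dt = 2 + (6.43) − (+2.93) = 5.5 mm/day.

P ≈ 5.5 mm/day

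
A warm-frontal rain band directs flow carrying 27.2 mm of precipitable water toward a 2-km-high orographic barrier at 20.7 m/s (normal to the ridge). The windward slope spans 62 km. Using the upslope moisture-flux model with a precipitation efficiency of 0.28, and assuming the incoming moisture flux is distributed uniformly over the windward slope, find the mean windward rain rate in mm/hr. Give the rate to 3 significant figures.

Incoming column moisture flux per unit ridge length: F = V × PW = 20.7 × 27.2 = 563.04 mm·m/s.
Spread over the 62 km slope with efficiency ε = 0.28: R = ε·F/W = 0.28 × 563.04 / 62000 m = 2.543e-03 mm/s.
R = 2.543e-03 × 3600 = 9.15 mm/hr.

R ≈ 9.15 mm/hr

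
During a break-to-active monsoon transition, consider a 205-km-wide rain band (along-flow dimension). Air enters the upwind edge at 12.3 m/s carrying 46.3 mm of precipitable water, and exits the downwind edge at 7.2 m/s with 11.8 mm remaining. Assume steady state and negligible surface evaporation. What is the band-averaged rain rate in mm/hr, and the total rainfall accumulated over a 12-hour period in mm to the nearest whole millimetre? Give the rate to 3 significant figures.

R ≈ 8.51 mm/hr; total ≈ 102 mm

Column moisture flux per unit crosswind length is F = V × PW.
Inflow: F_in = 12.3 × 46.3 = 569.49 mm·m/s
Outflow: F_out = 7.2 × 11.8 = 84.96 mm·m/s
Steady-state rate R = (F_in − F_out)/L = (569.49 − 84.96) / 205000 m = 2.364e-03 mm/s.
R = 2.364e-03 × 3600 = 8.51 mm/hr.
Over 12 h: total = 8.51 × 12 = 102.12 ≈ 102 mm.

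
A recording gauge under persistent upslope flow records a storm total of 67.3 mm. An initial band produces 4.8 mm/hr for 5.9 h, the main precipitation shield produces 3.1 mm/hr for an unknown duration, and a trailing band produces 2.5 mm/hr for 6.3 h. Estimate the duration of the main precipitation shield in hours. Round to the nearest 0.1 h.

duration ≈ 7.5 h

Known phases: 4.8 × 5.9 + 2.5 × 6.3 = 28.32 + 15.75 = 44.07 mm.
Remaining depth = 67.3 − 44.07 = 23.23 mm.
Duration = 23.23 / 3.1 = 7.5 h.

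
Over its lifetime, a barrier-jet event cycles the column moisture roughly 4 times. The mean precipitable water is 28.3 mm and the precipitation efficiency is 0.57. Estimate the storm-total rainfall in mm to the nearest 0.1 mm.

rainfall ≈ 64.5 mm

Each cycle deposits ε × PW = 0.57 × 28.3 = 16.131 mm.
Over 4 cycles: 4 × 16.131 = 64.5 mm.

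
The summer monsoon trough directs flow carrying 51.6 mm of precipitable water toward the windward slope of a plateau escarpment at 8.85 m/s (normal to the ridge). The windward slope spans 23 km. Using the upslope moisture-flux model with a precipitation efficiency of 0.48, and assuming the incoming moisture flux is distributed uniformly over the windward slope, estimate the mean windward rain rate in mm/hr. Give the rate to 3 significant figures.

R ≈ 34.3 mm/hr

Incoming column moisture flux per unit ridge length: F = V × PW = 8.85 × 51.6 = 456.66 mm·m/s.
Spread over the 23 km slope with efficiency ε = 0.48: R = ε·F/W = 0.48 × 456.66 / 23000 m = 9.530e-03 mm/s.
R = 9.530e-03 × 3600 = 34.3 mm/hr.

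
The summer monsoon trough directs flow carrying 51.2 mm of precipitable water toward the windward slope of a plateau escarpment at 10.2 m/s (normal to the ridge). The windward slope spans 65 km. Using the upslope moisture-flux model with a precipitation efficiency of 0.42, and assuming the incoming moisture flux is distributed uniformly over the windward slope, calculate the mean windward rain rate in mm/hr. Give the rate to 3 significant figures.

Incoming column moisture flux per unit ridge length: F = V × PW = 10.2 × 51.2 = 522.24 mm·m/s.
Spread over the 65 km slope with efficiency ε = 0.42: R = ε·F/W = 0.42 × 522.24 / 65000 m = 3.374e-03 mm/s.
R = 3.374e-03 × 3600 = 12.1 mm/hr.

R ≈ 12.1 mm/hr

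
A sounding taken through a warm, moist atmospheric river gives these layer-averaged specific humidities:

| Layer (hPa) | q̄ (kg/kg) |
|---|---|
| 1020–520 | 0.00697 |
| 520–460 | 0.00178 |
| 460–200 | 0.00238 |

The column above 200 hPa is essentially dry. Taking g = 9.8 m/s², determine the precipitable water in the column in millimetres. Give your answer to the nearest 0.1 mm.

PW ≈ 43.0 mm

Precipitable water is the column-integrated vapour mass per unit area: PW = (1/g) Σ q̄ Δp, with q in kg/kg and Δp in Pa (1 kg/m² of water = 1 mm).
Layer 1020–520 hPa: Δp = 500 hPa = 50000 Pa, q̄ = 0.00697 kg/kg → 0.00697 × 50000 / 9.8 = 35.56 mm
Layer 520–460 hPa: Δp = 60 hPa = 6000 Pa, q̄ = 0.00178 kg/kg → 0.00178 × 6000 / 9.8 = 1.09 mm
Layer 460–200 hPa: Δp = 260 hPa = 26000 Pa, q̄ = 0.00238 kg/kg → 0.00238 × 26000 / 9.8 = 6.31 mm
PW = 35.56 + 1.09 + 6.31 = 42.96 ≈ 43.0 mm.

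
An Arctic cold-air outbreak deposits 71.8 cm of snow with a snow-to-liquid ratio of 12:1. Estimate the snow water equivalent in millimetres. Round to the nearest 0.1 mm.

SWE ≈ 59.8 mm

SWE = snow depth / ratio = 71.8 cm / 12 = 5.983 cm = 59.8 mm.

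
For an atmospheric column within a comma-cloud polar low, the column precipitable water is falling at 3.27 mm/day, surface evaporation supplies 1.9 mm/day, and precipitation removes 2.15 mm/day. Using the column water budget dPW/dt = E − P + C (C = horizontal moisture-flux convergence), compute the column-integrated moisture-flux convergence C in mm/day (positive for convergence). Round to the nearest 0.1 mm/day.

dPW/dt = -3.27 mm/day.
C = dPW/dt − E + P = (-3.27) − 1.9 + 2.15 = -3.0 mm/day.

C ≈ -3.0 mm/day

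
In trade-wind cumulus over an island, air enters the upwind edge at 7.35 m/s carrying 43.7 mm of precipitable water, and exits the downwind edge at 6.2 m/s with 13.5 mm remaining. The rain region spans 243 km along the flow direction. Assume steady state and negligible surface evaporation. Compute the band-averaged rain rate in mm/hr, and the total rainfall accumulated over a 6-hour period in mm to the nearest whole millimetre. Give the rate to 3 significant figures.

R ≈ 3.52 mm/hr; total ≈ 21 mm

Column moisture flux per unit crosswind length is F = V × PW.
Inflow: F_in = 7.35 × 43.7 = 321.195 mm·m/s
Outflow: F_out = 6.2 × 13.5 = 83.7 mm·m/s
Steady-state rate R = (F_in − F_out)/L = (321.195 − 83.7) / 243000 m = 9.773e-04 mm/s.
R = 9.773e-04 × 3600 = 3.52 mm/hr.
Over 6 h: total = 3.52 × 6 = 21.12 ≈ 21 mm.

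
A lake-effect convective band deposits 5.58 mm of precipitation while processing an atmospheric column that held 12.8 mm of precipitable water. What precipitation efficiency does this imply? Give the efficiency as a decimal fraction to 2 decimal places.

ε = precipitation / PW = 5.58 / 12.8 = 0.44.

ε ≈ 0.44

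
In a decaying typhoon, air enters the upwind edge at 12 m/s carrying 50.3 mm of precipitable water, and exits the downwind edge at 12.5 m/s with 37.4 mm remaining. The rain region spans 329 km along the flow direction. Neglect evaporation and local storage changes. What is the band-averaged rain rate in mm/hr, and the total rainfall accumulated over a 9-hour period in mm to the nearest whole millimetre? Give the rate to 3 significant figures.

R ≈ 1.49 mm/hr; total ≈ 13 mm

Column moisture flux per unit crosswind length is F = V × PW.
Inflow: F_in = 12 × 50.3 = 603.6 mm·m/s
Outflow: F_out = 12.5 × 37.4 = 467.5 mm·m/s
Steady-state rate R = (F_in − F_out)/L = (603.6 − 467.5) / 329000 m = 4.137e-04 mm/s.
R = 4.137e-04 × 3600 = 1.49 mm/hr.
Over 9 h: total = 1.49 × 9 = 13.41 ≈ 13 mm.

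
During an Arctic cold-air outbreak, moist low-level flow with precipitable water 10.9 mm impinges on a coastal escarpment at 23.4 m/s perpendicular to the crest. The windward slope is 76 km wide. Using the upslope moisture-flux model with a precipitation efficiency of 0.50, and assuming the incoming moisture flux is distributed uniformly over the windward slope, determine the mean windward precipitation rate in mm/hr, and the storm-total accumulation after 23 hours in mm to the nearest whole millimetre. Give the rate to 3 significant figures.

Incoming column moisture flux per unit ridge length: F = V × PW = 23.4 × 10.9 = 255.06 mm·m/s.
Spread over the 76 km slope with efficiency ε = 0.50: R = ε·F/W = 0.50 × 255.06 / 76000 m = 1.678e-03 mm/s.
R = 1.678e-03 × 3600 = 6.04 mm/hr.
Over 23 h: total = 6.04 × 23 = 138.92 ≈ 139 mm.

R ≈ 6.04 mm/hr; total ≈ 139 mm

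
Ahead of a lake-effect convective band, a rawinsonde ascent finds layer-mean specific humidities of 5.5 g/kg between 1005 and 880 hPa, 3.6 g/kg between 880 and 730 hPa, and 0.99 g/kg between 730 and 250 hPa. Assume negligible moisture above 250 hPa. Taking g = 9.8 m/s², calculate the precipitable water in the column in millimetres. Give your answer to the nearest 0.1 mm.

PW ≈ 17.4 mm

Precipitable water is the column-integrated vapour mass per unit area: PW = (1/g) Σ q̄ Δp, with q in kg/kg and Δp in Pa (1 kg/m² of water = 1 mm).
Layer 1005–880 hPa: Δp = 125 hPa = 12500 Pa, q̄ = 0.0055 kg/kg → 0.0055 × 12500 / 9.8 = 7.02 mm
Layer 880–730 hPa: Δp = 150 hPa = 15000 Pa, q̄ = 0.0036 kg/kg → 0.0036 × 15000 / 9.8 = 5.51 mm
Layer 730–250 hPa: Δp = 480 hPa = 48000 Pa, q̄ = 0.00099 kg/kg → 0.00099 × 48000 / 9.8 = 4.85 mm
PW = 7.02 + 5.51 + 4.85 = 17.38 ≈ 17.4 mm.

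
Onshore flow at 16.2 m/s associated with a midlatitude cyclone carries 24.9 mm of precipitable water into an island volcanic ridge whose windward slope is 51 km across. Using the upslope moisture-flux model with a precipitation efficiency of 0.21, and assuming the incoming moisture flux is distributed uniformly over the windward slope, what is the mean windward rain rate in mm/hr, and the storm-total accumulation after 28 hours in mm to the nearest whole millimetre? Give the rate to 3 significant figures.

Incoming column moisture flux per unit ridge length: F = V × PW = 16.2 × 24.9 = 403.38 mm·m/s.
Spread over the 51 km slope with efficiency ε = 0.21: R = ε·F/W = 0.21 × 403.38 / 51000 m = 1.661e-03 mm/s.
R = 1.661e-03 × 3600 = 5.98 mm/hr.
Over 28 h: total = 5.98 × 28 = 167.44 ≈ 167 mm.

R ≈ 5.98 mm/hr; total ≈ 167 mm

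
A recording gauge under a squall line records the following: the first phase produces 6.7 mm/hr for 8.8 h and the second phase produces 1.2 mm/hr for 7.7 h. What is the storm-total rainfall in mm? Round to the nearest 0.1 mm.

Total = Σ Rᵢ Δtᵢ = 6.7 × 8.8 + 1.2 × 7.7
      = 58.96 + 9.24 = 68.2 mm.

total ≈ 68.2 mm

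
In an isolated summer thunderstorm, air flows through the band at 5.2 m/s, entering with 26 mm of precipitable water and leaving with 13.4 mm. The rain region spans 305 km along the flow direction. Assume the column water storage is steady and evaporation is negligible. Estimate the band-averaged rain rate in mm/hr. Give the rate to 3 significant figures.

Column moisture flux per unit crosswind length is F = V × PW.
Inflow: F_in = 5.2 × 26 = 135.2 mm·m/s
Outflow: F_out = 5.2 × 13.4 = 69.68 mm·m/s
Steady-state rate R = (F_in − F_out)/L = (135.2 − 69.68) / 305000 m = 2.148e-04 mm/s.
R = 2.148e-04 × 3600 = 0.773 mm/hr.

R ≈ 0.773 mm/hr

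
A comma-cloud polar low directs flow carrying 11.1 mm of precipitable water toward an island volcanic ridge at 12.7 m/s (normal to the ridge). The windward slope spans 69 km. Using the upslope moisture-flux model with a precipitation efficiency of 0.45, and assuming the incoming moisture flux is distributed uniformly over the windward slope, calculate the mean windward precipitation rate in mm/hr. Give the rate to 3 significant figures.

R ≈ 3.31 mm/hr

Incoming column moisture flux per unit ridge length: F = V × PW = 12.7 × 11.1 = 140.97 mm·m/s.
Spread over the 69 km slope with efficiency ε = 0.45: R = ε·F/W = 0.45 × 140.97 / 69000 m = 9.194e-04 mm/s.
R = 9.194e-04 × 3600 = 3.31 mm/hr.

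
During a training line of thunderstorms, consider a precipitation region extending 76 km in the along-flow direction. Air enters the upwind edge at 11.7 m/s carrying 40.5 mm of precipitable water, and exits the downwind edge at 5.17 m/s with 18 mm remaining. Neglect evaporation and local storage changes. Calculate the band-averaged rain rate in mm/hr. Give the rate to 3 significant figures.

Column moisture flux per unit crosswind length is F = V × PW.
Inflow: F_in = 11.7 × 40.5 = 473.85 mm·m/s
Outflow: F_out = 5.17 × 18 = 93.06 mm·m/s
Steady-state rate R = (F_in − F_out)/L = (473.85 − 93.06) / 76000 m = 5.010e-03 mm/s.
R = 5.010e-03 × 3600 = 18.0 mm/hr.

R ≈ 18.0 mm/hr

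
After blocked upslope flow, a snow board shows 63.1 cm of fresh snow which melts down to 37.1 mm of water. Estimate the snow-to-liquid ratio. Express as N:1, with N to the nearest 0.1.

ratio ≈ 17.0

Ratio = snow depth / SWE = 631 mm / 37.1 mm = 17.0, i.e. 17.0:1.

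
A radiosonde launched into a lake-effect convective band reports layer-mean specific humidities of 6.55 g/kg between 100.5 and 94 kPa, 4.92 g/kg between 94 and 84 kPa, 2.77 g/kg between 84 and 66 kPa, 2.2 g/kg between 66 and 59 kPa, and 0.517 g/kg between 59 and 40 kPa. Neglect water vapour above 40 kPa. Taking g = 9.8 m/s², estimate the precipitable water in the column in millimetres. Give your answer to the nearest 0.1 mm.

PW ≈ 17.0 mm

Precipitable water is the column-integrated vapour mass per unit area: PW = (1/g) Σ q̄ Δp, with q in kg/kg and Δp in Pa (1 kg/m² of water = 1 mm).
Layer 100.5–94 kPa: Δp = 65 hPa = 6500 Pa, q̄ = 0.00655 kg/kg → 0.00655 × 6500 / 9.8 = 4.34 mm
Layer 94–84 kPa: Δp = 100 hPa = 10000 Pa, q̄ = 0.00492 kg/kg → 0.00492 × 10000 / 9.8 = 5.02 mm
Layer 84–66 kPa: Δp = 180 hPa = 18000 Pa, q̄ = 0.00277 kg/kg → 0.00277 × 18000 / 9.8 = 5.09 mm
Layer 66–59 kPa: Δp = 70 hPa = 7000 Pa, q̄ = 0.0022 kg/kg → 0.0022 × 7000 / 9.8 = 1.57 mm
Layer 59–40 kPa: Δp = 190 hPa = 19000 Pa, q̄ = 0.000517 kg/kg → 0.000517 × 19000 / 9.8 = 1.00 mm
PW = 4.34 + 5.02 + 5.09 + 1.57 + 1.00 = 17.02 ≈ 17.0 mm.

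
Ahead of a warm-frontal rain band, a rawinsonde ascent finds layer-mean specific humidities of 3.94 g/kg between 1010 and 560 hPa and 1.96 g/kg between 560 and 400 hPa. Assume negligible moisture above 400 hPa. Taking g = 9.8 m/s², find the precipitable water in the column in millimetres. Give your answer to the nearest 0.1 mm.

Precipitable water is the column-integrated vapour mass per unit area: PW = (1/g) Σ q̄ Δp, with q in kg/kg and Δp in Pa (1 kg/m² of water = 1 mm).
Layer 1010–560 hPa: Δp = 450 hPa = 45000 Pa, q̄ = 0.00394 kg/kg → 0.00394 × 45000 / 9.8 = 18.09 mm
Layer 560–400 hPa: Δp = 160 hPa = 16000 Pa, q̄ = 0.00196 kg/kg → 0.00196 × 16000 / 9.8 = 3.20 mm
PW = 18.09 + 3.20 = 21.29 ≈ 21.3 mm.

PW ≈ 21.3 mm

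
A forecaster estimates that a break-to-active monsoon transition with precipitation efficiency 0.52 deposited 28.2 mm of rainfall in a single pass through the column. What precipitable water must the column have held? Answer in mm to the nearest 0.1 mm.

PW = rainfall / ε = 28.2 / 0.52 = 54.2 mm.

PW ≈ 54.2 mm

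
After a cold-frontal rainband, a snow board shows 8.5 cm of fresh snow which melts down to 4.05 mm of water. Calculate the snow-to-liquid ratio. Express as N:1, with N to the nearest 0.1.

ratio ≈ 21.0

Ratio = snow depth / SWE = 85 mm / 4.05 mm = 21.0, i.e. 21.0:1.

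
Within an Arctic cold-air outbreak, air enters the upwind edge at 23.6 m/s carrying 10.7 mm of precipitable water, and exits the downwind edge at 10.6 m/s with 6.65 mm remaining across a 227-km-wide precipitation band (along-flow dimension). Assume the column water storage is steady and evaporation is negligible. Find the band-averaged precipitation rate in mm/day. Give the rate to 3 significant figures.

R ≈ 69.3 mm/day

Column moisture flux per unit crosswind length is F = V × PW.
Inflow: F_in = 23.6 × 10.7 = 252.52 mm·m/s
Outflow: F_out = 10.6 × 6.65 = 70.49 mm·m/s
Steady-state rate R = (F_in − F_out)/L = (252.52 − 70.49) / 227000 m = 8.019e-04 mm/s.
R = 8.019e-04 × 3600 × 24 = 69.3 mm/day.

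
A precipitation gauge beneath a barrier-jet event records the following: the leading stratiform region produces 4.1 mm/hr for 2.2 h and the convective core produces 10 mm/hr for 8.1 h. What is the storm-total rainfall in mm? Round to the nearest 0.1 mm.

total ≈ 90.0 mm

Total = Σ Rᵢ Δtᵢ = 4.1 × 2.2 + 10 × 8.1
      = 9.02 + 81 = 90.0 mm.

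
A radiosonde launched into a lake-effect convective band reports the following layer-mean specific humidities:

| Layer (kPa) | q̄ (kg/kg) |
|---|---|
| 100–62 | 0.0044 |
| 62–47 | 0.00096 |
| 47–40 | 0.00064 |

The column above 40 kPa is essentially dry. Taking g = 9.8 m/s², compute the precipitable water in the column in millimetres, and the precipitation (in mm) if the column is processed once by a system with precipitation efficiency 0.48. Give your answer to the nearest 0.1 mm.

Precipitable water is the column-integrated vapour mass per unit area: PW = (1/g) Σ q̄ Δp, with q in kg/kg and Δp in Pa (1 kg/m² of water = 1 mm).
Layer 100–62 kPa: Δp = 380 hPa = 38000 Pa, q̄ = 0.0044 kg/kg → 0.0044 × 38000 / 9.8 = 17.06 mm
Layer 62–47 kPa: Δp = 150 hPa = 15000 Pa, q̄ = 0.00096 kg/kg → 0.00096 × 15000 / 9.8 = 1.47 mm
Layer 47–40 kPa: Δp = 70 hPa = 7000 Pa, q̄ = 0.00064 kg/kg → 0.00064 × 7000 / 9.8 = 0.46 mm
PW = 17.06 + 1.47 + 0.46 = 18.99 ≈ 19.0 mm.
Precipitation = ε × PW = 0.48 × 19.0 = 9.1 mm.

PW ≈ 19.0 mm; precipitation ≈ 9.1 mm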